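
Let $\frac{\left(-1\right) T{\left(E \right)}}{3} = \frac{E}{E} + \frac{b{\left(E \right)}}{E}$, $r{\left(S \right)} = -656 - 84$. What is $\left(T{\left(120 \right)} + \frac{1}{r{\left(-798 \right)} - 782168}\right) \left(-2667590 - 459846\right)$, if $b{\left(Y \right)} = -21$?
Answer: $\frac{15150068551397}{1957270} \approx 7.7404 \cdot 10^{6}$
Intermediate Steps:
$r{\left(S \right)} = -740$ ($r{\left(S \right)} = -656 - 84 = -740$)
$T{\left(E \right)} = -3 + \frac{63}{E}$ ($T{\left(E \right)} = - 3 \left(\frac{E}{E} - \frac{21}{E}\right) = - 3 \left(1 - \frac{21}{E}\right) = -3 + \frac{63}{E}$)
$\left(T{\left(120 \right)} + \frac{1}{r{\left(-798 \right)} - 782168}\right) \left(-2667590 - 459846\right) = \left(\left(-3 + \frac{63}{120}\right) + \frac{1}{-740 - 782168}\right) \left(-2667590 - 459846\right) = \left(\left(-3 + 63 \cdot \frac{1}{120}\right) + \frac{1}{-782908}\right) \left(-3127436\right) = \left(\left(-3 + \frac{21}{40}\right) - \frac{1}{782908}\right) \left(-3127436\right) = \left(- \frac{99}{40} - \frac{1}{782908}\right) \left(-3127436\right) = \left(- \frac{19376983}{7829080}\right) \left(-3127436\right) = \frac{15150068551397}{1957270}$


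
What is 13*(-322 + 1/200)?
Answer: -837187/200 ≈ -4185.9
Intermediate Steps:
13*(-322 + 1/200) = 13*(-64399/200) = -837187/200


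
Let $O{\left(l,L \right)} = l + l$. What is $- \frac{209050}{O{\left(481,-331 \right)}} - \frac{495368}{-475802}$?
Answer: $- \frac{668850433}{3092713} \approx -216.27$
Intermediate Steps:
$O{\left(l,L \right)} = 2 l$
$- \frac{209050}{O{\left(481,-331 \right)}} - \frac{495368}{-475802} = - \frac{209050}{2 \cdot 481} - \frac{495368}{-475802} = - \frac{209050}{962} - - \frac{247684}{237901} = \left(-209050\right) \frac{1}{962} + \frac{247684}{237901} = - \frac{2825}{13} + \frac{247684}{237901} = - \frac{668850433}{3092713}$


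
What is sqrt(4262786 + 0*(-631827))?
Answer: sqrt(4262786) ≈ 2064.7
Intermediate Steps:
sqrt(4262786 + 0*(-631827)) = sqrt(4262786 + 0) = sqrt(4262786)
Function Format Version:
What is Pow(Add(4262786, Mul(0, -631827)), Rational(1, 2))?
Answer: Pow(4262786, Rational(1, 2)) ≈ 2064.7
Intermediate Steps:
Pow(Add(4262786, Mul(0, -631827)), Rational(1, 2)) = Pow(Add(4262786, 0), Rational(1, 2)) = Pow(4262786, Rational(1, 2))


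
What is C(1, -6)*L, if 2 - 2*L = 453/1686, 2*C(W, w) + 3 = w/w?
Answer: -973/1124 ≈ -0.86566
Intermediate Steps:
C(W, w) = -1 (C(W, w) = -3/2 + (w/w)/2 = -3/2 + (½)*1 = -3/2 + ½ = -1)
L = 973/1124 (L = 1 - 453/(2*1686) = 1 - ½*151/562 = 1 - 151/1124 = 973/1124 ≈ 0.86566)
C(1, -6)*L = -1*973/1124 = -973/1124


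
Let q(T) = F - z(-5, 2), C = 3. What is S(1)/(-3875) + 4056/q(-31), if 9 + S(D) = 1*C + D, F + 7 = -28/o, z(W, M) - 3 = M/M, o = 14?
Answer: -241799/775 ≈ -312.00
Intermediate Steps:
z(W, M) = 4 (z(W, M) = 3 + M/M = 3 + 1 = 4)
F = -9 (F = -7 - 28/14 = -7 - 28*1/14 = -7 - 2 = -9)
S(D) = -6 + D (S(D) = -9 + (1*3 + D) = -9 + (3 + D) = -6 + D)
q(T) = -13 (q(T) = -9 - 1*4 = -9 - 4 = -13)
S(1)/(-3875) + 4056/q(-31) = (-6 + 1)/(-3875) + 4056/(-13) = -5*(-1/3875) + 4056*(-1/13) = 1/775 - 312 = -241799/775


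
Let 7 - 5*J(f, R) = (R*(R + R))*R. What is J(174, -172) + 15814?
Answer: 10255973/5 ≈ 2.0512e+6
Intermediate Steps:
J(f, R) = 7/5 - 2*R**3/5 (J(f, R) = 7/5 - R*(R + R)*R/5 = 7/5 - R*(2*R)*R/5 = 7/5 - 2*R**2*R/5 = 7/5 - 2*R**3/5)
J(174, -172) + 15814 = (7/5 - 2/5*(-172)**3) + 15814 = (7/5 - 2/5*(-5088448)) + 15814 = (7/5 + 10176896/5) + 15814 = 10176903/5 + 15814 = 10255973/5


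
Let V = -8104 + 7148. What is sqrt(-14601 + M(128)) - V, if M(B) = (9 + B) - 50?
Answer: 956 + I*sqrt(14514) ≈ 956.0 + 120.47*I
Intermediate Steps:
M(B) = -41 + B
V = -956
sqrt(-14601 + M(128)) - V = sqrt(-14601 + (-41 + 128)) - 1*(-956) = sqrt(-14601 + 87) + 956 = sqrt(-14514) + 956 = I*sqrt(14514) + 956 = 956 + I*sqrt(14514)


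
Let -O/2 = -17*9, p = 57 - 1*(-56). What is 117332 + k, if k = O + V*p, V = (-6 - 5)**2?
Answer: 131311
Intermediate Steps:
p = 113 (p = 57 + 56 = 113)
V = 121 (V = (-11)**2 = 121)
O = 306 (O = -(-34)*9 = -2*(-153) = 306)
k = 13979 (k = 306 + 121*113 = 306 + 13673 = 13979)
117332 + k = 117332 + 13979 = 131311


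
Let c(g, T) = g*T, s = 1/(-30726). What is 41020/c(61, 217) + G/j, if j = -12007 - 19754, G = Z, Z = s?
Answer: 5718706529851/1845405127026 ≈ 3.0989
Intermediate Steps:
s = -1/30726 ≈ -3.2546e-5
Z = -1/30726 ≈ -3.2546e-5
G = -1/30726 ≈ -3.2546e-5
c(g, T) = T*g
j = -31761
41020/c(61, 217) + G/j = 41020/((217*61)) - 1/30726/(-31761) = 41020/13237 - 1/30726*(-1/31761) = 41020*(1/13237) + 1/975888486 = 5860/1891 + 1/975888486 = 5718706529851/1845405127026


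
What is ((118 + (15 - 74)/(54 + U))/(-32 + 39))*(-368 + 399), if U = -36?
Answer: 9145/18 ≈ 508.06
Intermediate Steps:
((118 + (15 - 74)/(54 + U))/(-32 + 39))*(-368 + 399) = ((118 + (15 - 74)/(54 - 36))/(-32 + 39))*(-368 + 399) = ((118 - 59/18)/7)*31 = ((118 - 59*1/18)*(1/7))*31 = ((118 - 59/18)*(1/7))*31 = ((2065/18)*(1/7))*31 = (295/18)*31 = 9145/18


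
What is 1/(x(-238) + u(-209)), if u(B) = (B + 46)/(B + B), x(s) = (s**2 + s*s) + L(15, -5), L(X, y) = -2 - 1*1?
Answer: 418/47353293 ≈ 8.8273e-6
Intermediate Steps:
L(X, y) = -3 (L(X, y) = -2 - 1 = -3)
x(s) = -3 + 2*s**2 (x(s) = (s**2 + s*s) - 3 = (s**2 + s**2) - 3 = 2*s**2 - 3 = -3 + 2*s**2)
u(B) = (46 + B)/(2*B) (u(B) = (46 + B)/((2*B)) = (46 + B)*(1/(2*B)) = (46 + B)/(2*B))
1/(x(-238) + u(-209)) = 1/((-3 + 2*(-238)**2) + (1/2)*(46 - 209)/(-209)) = 1/((-3 + 2*56644) + (1/2)*(-1/209)*(-163)) = 1/((-3 + 113288) + 163/418) = 1/(113285 + 163/418) = 1/(47353293/418) = 418/47353293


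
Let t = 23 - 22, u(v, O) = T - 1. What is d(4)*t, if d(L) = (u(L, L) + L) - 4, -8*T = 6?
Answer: -7/4 ≈ -1.7500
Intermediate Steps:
T = -¾ (T = -⅛*6 = -¾ ≈ -0.75000)
u(v, O) = -7/4 (u(v, O) = -¾ - 1 = -7/4)
t = 1
d(L) = -23/4 + L (d(L) = (-7/4 + L) - 4 = -23/4 + L)
d(4)*t = (-23/4 + 4)*1 = -7/4*1 = -7/4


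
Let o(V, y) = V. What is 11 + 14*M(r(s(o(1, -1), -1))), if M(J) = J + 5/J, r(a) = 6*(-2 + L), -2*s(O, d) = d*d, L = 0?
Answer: -977/6 ≈ -162.83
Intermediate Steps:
s(O, d) = -d²/2 (s(O, d) = -d*d/2 = -d²/2)
r(a) = -12 (r(a) = 6*(-2 + 0) = 6*(-2) = -12)
11 + 14*M(r(s(o(1, -1), -1))) = 11 + 14*(-12 + 5/(-12)) = 11 + 14*(-12 + 5*(-1/12)) = 11 + 14*(-12 - 5/12) = 11 + 14*(-149/12) = 11 - 1043/6 = -977/6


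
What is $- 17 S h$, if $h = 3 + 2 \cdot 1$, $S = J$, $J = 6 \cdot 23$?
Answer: $-11730$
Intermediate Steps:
$J = 138$
$S = 138$
$h = 5$ ($h = 3 + 2 = 5$)
$- 17 S h = \left(-17\right) 138 \cdot 5 = \left(-2346\right) 5 = -11730$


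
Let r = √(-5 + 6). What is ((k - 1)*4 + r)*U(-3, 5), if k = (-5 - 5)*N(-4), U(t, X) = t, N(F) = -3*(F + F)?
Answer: 2889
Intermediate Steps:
N(F) = -6*F
r = 1 (r = √1 = 1)
k = -240 (k = (-5 - 5)*(-6*(-4)) = -10*24 = -240)
((k - 1)*4 + r)*U(-3, 5) = ((-240 - 1)*4 + 1)*(-3) = (-241*4 + 1)*(-3) = (-964 + 1)*(-3) = -963*(-3) = 2889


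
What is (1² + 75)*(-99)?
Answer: -7524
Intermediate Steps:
(1² + 75)*(-99) = (1 + 75)*(-99) = 76*(-99) = -7524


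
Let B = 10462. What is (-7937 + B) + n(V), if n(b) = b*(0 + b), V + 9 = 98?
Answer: 10446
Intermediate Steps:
V = 89 (V = -9 + 98 = 89)
n(b) = b² (n(b) = b*b = b²)
(-7937 + B) + n(V) = (-7937 + 10462) + 89² = 2525 + 7921 = 10446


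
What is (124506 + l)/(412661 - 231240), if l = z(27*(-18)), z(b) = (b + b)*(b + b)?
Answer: 1069290/181421 ≈ 5.8940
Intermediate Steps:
z(b) = 4*b² (z(b) = (2*b)*(2*b) = 4*b²)
l = 944784 (l = 4*(27*(-18))² = 4*(-486)² = 4*236196 = 944784)
(124506 + l)/(412661 - 231240) = (124506 + 944784)/(412661 - 231240) = 1069290/181421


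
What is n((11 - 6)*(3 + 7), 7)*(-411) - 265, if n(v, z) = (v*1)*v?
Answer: -1027765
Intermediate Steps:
n(v, z) = v² (n(v, z) = v*v = v²)
n((11 - 6)*(3 + 7), 7)*(-411) - 265 = ((11 - 6)*(3 + 7))²*(-411) - 265 = (5*10)²*(-411) - 265 = 50²*(-411) - 265 = 2500*(-411) - 265 = -1027500 - 265 = -1027765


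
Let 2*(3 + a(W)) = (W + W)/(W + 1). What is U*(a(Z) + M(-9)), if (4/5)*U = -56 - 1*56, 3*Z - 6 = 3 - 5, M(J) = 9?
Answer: -920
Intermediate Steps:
Z = 4/3 (Z = 2 + (3 - 5)/3 = 2 + (1/3)*(-2) = 2 - 2/3 = 4/3 ≈ 1.3333)
a(W) = -3 + W/(1 + W) (a(W) = -3 + ((W + W)/(W + 1))/2 = -3 + ((2*W)/(1 + W))/2 = -3 + (2*W/(1 + W))/2 = -3 + W/(1 + W))
U = -140 (U = 5*(-56 - 1*56)/4 = 5*(-56 - 56)/4 = (5/4)*(-112) = -140)
U*(a(Z) + M(-9)) = -140*((-3 - 2*4/3)/(1 + 4/3) + 9) = -140*((-3 - 8/3)/(7/3) + 9) = -140*((3/7)*(-17/3) + 9) = -140*(-17/7 + 9) = -140*46/7 = -920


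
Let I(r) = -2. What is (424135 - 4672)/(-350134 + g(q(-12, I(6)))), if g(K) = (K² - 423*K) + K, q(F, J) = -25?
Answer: -419463/338959 ≈ -1.2375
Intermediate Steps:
g(K) = K² - 422*K
(424135 - 4672)/(-350134 + g(q(-12, I(6)))) = (424135 - 4672)/(-350134 - 25*(-422 - 25)) = 419463/(-350134 - 25*(-447)) = 419463/(-350134 + 11175) = 419463/(-338959) = 419463*(-1/338959) = -419463/338959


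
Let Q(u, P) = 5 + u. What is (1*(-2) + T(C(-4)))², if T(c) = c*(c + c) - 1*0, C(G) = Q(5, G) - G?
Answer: 152100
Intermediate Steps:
C(G) = 10 - G (C(G) = (5 + 5) - G = 10 - G)
T(c) = 2*c² (T(c) = c*(2*c) + 0 = 2*c² + 0 = 2*c²)
(1*(-2) + T(C(-4)))² = (1*(-2) + 2*(10 - 1*(-4))²)² = (-2 + 2*(10 + 4)²)² = (-2 + 2*14²)² = (-2 + 2*196)² = (-2 + 392)² = 390² = 152100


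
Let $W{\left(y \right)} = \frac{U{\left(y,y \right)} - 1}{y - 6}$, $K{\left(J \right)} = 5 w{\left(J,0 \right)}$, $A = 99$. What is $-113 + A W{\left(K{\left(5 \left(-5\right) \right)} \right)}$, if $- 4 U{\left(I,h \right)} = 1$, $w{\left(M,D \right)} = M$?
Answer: $- \frac{58717}{524} \approx -112.06$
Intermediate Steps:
$U{\left(I,h \right)} = - \frac{1}{4}$ ($U{\left(I,h \right)} = \left(- \frac{1}{4}\right) 1 = - \frac{1}{4}$)
$K{\left(J \right)} = 5 J$
$W{\left(y \right)} = - \frac{5}{4 \left(-6 + y\right)}$ ($W{\left(y \right)} = \frac{- \frac{1}{4} - 1}{y - 6} = - \frac{5}{4 \left(-6 + y\right)}$)
$-113 + A W{\left(K{\left(5 \left(-5\right) \right)} \right)} = -113 + 99 \left(- \frac{5}{-24 + 4 \cdot 5 \cdot 5 \left(-5\right)}\right) = -113 + 99 \left(- \frac{5}{-24 + 4 \cdot 5 \left(-25\right)}\right) = -113 + 99 \left(- \frac{5}{-24 + 4 \left(-125\right)}\right) = -113 + 99 \left(- \frac{5}{-24 - 500}\right) = -113 + 99 \left(- \frac{5}{-524}\right) = -113 + 99 \left(\left(-5\right) \left(- \frac{1}{524}\right)\right) = -113 + 99 \cdot \frac{5}{524} = -113 + \frac{495}{524} = - \frac{58717}{524}$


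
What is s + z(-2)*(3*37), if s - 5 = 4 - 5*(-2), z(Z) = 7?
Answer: 796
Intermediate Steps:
s = 19 (s = 5 + (4 - 5*(-2)) = 5 + (4 + 10) = 5 + 14 = 19)
s + z(-2)*(3*37) = 19 + 7*(3*37) = 19 + 7*111 = 19 + 777 = 796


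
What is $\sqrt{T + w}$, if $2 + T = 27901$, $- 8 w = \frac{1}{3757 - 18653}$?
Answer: $\frac{\sqrt{126337385254}}{2128} \approx 167.03$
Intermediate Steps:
$w = \frac{1}{119168}$ ($w = - \frac{1}{8 \left(3757 - 18653\right)} = - \frac{1}{8 \left(-14896\right)} = \left(- \frac{1}{8}\right) \left(- \frac{1}{14896}\right) = \frac{1}{119168} \approx 8.3915 \cdot 10^{-6}$)
$T = 27899$ ($T = -2 + 27901 = 27899$)
$\sqrt{T + w} = \sqrt{27899 + \frac{1}{119168}} = \sqrt{\frac{3324668033}{119168}} = \frac{\sqrt{126337385254}}{2128}$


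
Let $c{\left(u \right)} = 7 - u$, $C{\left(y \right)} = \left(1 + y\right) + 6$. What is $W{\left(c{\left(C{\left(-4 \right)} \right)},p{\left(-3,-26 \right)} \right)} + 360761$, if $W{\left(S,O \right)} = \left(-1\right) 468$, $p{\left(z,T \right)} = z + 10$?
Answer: $360293$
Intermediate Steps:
$C{\left(y \right)} = 7 + y$
$p{\left(z,T \right)} = 10 + z$
$W{\left(S,O \right)} = -468$
$W{\left(c{\left(C{\left(-4 \right)} \right)},p{\left(-3,-26 \right)} \right)} + 360761 = -468 + 360761 = 360293$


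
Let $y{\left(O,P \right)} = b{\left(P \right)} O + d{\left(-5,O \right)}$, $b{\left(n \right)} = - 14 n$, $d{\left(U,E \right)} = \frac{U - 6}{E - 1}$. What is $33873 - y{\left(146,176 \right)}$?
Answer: $\frac{57074476}{145} \approx 3.9362 \cdot 10^{5}$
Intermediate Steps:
$d{\left(U,E \right)} = \frac{-6 + U}{-1 + E}$
$y{\left(O,P \right)} = - \frac{11}{-1 + O} - 14 O P$ ($y{\left(O,P \right)} = - 14 P O + \frac{-6 - 5}{-1 + O} = - 14 O P + \frac{1}{-1 + O} \left(-11\right) = - 14 O P - \frac{11}{-1 + O} = - \frac{11}{-1 + O} - 14 O P$)
$33873 - y{\left(146,176 \right)} = 33873 - \frac{-11 - 2044 \cdot 176 \left(-1 + 146\right)}{-1 + 146} = 33873 - \frac{-11 - 2044 \cdot 176 \cdot 145}{145} = 33873 - \frac{-11 - 52162880}{145} = 33873 - \frac{1}{145} \left(-52162891\right) = 33873 - - \frac{52162891}{145} = 33873 + \frac{52162891}{145} = \frac{57074476}{145}$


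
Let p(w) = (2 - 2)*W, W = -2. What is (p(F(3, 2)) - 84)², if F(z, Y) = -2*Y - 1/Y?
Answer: 7056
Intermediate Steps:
F(z, Y) = -1/Y - 2*Y
p(w) = 0 (p(w) = (2 - 2)*(-2) = 0*(-2) = 0)
(p(F(3, 2)) - 84)² = (0 - 84)² = (-84)² = 7056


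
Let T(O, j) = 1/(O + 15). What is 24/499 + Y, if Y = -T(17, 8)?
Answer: 269/15968 ≈ 0.016846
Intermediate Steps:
T(O, j) = 1/(15 + O)
Y = -1/32 (Y = -1/(15 + 17) = -1/32 ≈ -0.031250)
24/499 + Y = 24/499 - 1/32 = 269/15968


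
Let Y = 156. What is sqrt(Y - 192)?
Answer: 6*I ≈ 6.0*I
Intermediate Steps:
sqrt(Y - 192) = sqrt(156 - 192) = sqrt(-36) = 6*I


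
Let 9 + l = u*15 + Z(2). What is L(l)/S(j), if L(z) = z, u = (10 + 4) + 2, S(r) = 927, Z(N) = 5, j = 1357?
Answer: 236/927 ≈ 0.25458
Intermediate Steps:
u = 16 (u = 14 + 2 = 16)
l = 236 (l = -9 + (16*15 + 5) = -9 + (240 + 5) = -9 + 245 = 236)
L(l)/S(j) = 236/927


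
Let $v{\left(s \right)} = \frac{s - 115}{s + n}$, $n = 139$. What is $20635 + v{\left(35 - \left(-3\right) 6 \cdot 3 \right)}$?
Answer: $\frac{2352377}{114} \approx 20635.0$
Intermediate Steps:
$v{\left(s \right)} = \frac{-115 + s}{139 + s}$ ($v{\left(s \right)} = \frac{s - 115}{s + 139} = \frac{-115 + s}{139 + s}$)
$20635 + v{\left(35 - \left(-3\right) 6 \cdot 3 \right)} = 20635 + \frac{-115 - \left(-35 + \left(-3\right) 6 \cdot 3\right)}{139 - \left(-35 + \left(-3\right) 6 \cdot 3\right)} = 20635 + \frac{-115 - \left(-35 - 54\right)}{139 - \left(-35 - 54\right)} = 20635 + \frac{-115 + \left(35 - -54\right)}{139 + \left(35 - -54\right)} = 20635 + \frac{-115 + \left(35 + 54\right)}{139 + \left(35 + 54\right)} = 20635 + \frac{-115 + 89}{139 + 89} = 20635 + \frac{1}{228} \left(-26\right) = 20635 - \frac{13}{114} = \frac{2352377}{114}$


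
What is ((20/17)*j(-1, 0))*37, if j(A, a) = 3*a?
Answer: 0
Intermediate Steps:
((20/17)*j(-1, 0))*37 = ((20/17)*(3*0))*37 = ((20*(1/17))*0)*37 = ((20/17)*0)*37 = 0*37 = 0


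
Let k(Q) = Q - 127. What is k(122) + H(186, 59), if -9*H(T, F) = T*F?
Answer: -3673/3 ≈ -1224.3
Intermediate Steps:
H(T, F) = -F*T/9 (H(T, F) = -T*F/9 = -F*T/9)
k(Q) = -127 + Q
k(122) + H(186, 59) = (-127 + 122) - ⅑*59*186 = -5 - 3658/3 = -3673/3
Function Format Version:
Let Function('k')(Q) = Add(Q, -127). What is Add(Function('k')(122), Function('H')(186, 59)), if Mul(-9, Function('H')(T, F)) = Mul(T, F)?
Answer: Rational(-3673, 3) ≈ -1224.3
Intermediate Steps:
Function('H')(T, F) = Mul(Rational(-1, 9), F, T) (Function('H')(T, F) = Mul(Rational(-1, 9), Mul(T, F)) = Mul(Rational(-1, 9), Mul(F, T)) = Mul(Rational(-1, 9), F, T))
Function('k')(Q) = Add(-127, Q)
Add(Function('k')(122), Function('H')(186, 59)) = Add(Add(-127, 122), Mul(Rational(-1, 9), 59, 186)) = Add(-5, Rational(-3658, 3)) = Rational(-3673, 3)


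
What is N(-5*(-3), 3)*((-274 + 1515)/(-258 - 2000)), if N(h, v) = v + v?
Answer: -3723/1129 ≈ -3.2976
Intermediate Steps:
N(h, v) = 2*v
N(-5*(-3), 3)*((-274 + 1515)/(-258 - 2000)) = (2*3)*((-274 + 1515)/(-258 - 2000)) = 6*(1241/(-2258)) = 6*(1241*(-1/2258)) = 6*(-1241/2258) = -3723/1129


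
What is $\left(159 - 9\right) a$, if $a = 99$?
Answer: $14850$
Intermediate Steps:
$\left(159 - 9\right) a = \left(159 - 9\right) 99 = 150 \cdot 99 = 14850$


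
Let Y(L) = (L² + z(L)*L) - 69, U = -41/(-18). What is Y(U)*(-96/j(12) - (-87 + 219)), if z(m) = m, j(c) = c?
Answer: 664790/81 ≈ 8207.3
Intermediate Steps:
U = 41/18 (U = -41*(-1/18) = 41/18 ≈ 2.2778)
Y(L) = -69 + 2*L² (Y(L) = (L² + L*L) - 69 = (L² + L²) - 69 = 2*L² - 69 = -69 + 2*L²)
Y(U)*(-96/j(12) - (-87 + 219)) = (-69 + 2*(41/18)²)*(-96/12 - (-87 + 219)) = (-69 + 2*(1681/324))*(-96*1/12 - 1*132) = (-69 + 1681/162)*(-8 - 132) = -9497/162*(-140) = 664790/81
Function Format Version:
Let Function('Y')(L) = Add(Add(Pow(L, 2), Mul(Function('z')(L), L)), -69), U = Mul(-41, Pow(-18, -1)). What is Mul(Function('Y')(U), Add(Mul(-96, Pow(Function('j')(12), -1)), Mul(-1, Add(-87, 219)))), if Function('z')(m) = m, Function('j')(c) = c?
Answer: Rational(664790, 81) ≈ 8207.3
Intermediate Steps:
U = Rational(41, 18) (U = Mul(-41, Rational(-1, 18)) = Rational(41, 18) ≈ 2.2778)
Function('Y')(L) = Add(-69, Mul(2, Pow(L, 2))) (Function('Y')(L) = Add(Add(Pow(L, 2), Mul(L, L)), -69) = Add(Add(Pow(L, 2), Pow(L, 2)), -69) = Add(Mul(2, Pow(L, 2)), -69) = Add(-69, Mul(2, Pow(L, 2))))
Mul(Function('Y')(U), Add(Mul(-96, Pow(Function('j')(12), -1)), Mul(-1, Add(-87, 219)))) = Mul(Add(-69, Mul(2, Pow(Rational(41, 18), 2))), Add(Mul(-96, Pow(12, -1)), Mul(-1, Add(-87, 219)))) = Mul(Add(-69, Mul(2, Rational(1681, 324))), Add(Mul(-96, Rational(1, 12)), Mul(-1, 132))) = Mul(Add(-69, Rational(1681, 162)), Add(-8, -132)) = Mul(Rational(-9497, 162), -140) = Rational(664790, 81)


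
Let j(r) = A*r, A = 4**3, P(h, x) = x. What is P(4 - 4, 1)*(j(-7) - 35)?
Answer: -483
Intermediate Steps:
A = 64
j(r) = 64*r
P(4 - 4, 1)*(j(-7) - 35) = 1*(64*(-7) - 35) = 1*(-448 - 35) = 1*(-483) = -483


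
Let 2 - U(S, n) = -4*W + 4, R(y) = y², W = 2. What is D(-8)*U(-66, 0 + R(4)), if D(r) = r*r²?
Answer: -3072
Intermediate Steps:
D(r) = r³
U(S, n) = 6 (U(S, n) = 2 - (-4*2 + 4) = 2 - (-8 + 4) = 2 - 1*(-4) = 2 + 4 = 6)
D(-8)*U(-66, 0 + R(4)) = (-8)³*6 = -512*6 = -3072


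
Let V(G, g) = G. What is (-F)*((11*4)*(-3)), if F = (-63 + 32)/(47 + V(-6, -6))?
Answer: -4092/41 ≈ -99.805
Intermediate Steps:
F = -31/41 (F = (-63 + 32)/(47 - 6) = -31/41 ≈ -0.75610)
(-F)*((11*4)*(-3)) = (-1*(-31/41))*((11*4)*(-3)) = 31*(44*(-3))/41 = (31/41)*(-132) = -4092/41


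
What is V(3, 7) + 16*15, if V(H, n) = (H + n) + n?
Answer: 257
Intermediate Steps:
V(H, n) = H + 2*n
V(3, 7) + 16*15 = (3 + 2*7) + 16*15 = (3 + 14) + 240 = 17 + 240 = 257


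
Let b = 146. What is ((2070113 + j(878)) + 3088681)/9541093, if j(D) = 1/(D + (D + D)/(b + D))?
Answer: 1161796520614/2148720931251 ≈ 0.54069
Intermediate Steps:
j(D) = 1/(D + 2*D/(146 + D)) (j(D) = 1/(D + (D + D)/(146 + D)) = 1/(D + (2*D)/(146 + D)) = 1/(D + 2*D/(146 + D)))
((2070113 + j(878)) + 3088681)/9541093 = ((2070113 + (146 + 878)/(878*(148 + 878))) + 3088681)/9541093 = ((2070113 + (1/878)*1024/1026) + 3088681)*(1/9541093) = ((2070113 + (1/878)*(1/1026)*1024) + 3088681)*(1/9541093) = ((2070113 + 256/225207) + 3088681)*(1/9541093) = (466203938647/225207 + 3088681)*(1/9541093) = (1161796520614/225207)*(1/9541093) = 1161796520614/2148720931251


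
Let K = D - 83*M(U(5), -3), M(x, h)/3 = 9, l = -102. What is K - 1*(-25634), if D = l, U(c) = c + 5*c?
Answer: 23291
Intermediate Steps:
U(c) = 6*c
M(x, h) = 27 (M(x, h) = 3*9 = 27)
D = -102
K = -2343 (K = -102 - 83*27 = -102 - 2241 = -2343)
K - 1*(-25634) = -2343 - 1*(-25634) = -2343 + 25634 = 23291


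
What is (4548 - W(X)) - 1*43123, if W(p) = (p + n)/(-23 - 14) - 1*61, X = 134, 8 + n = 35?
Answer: -1424857/37 ≈ -38510.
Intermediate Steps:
n = 27 (n = -8 + 35 = 27)
W(p) = -2284/37 - p/37 (W(p) = (p + 27)/(-23 - 14) - 1*61 = (27 + p)/(-37) - 61 = (27 + p)*(-1/37) - 61 = (-27/37 - p/37) - 61 = -2284/37 - p/37)
(4548 - W(X)) - 1*43123 = (4548 - (-2284/37 - 1/37*134)) - 1*43123 = (4548 - (-2284/37 - 134/37)) - 43123 = (4548 - 1*(-2418/37)) - 43123 = (4548 + 2418/37) - 43123 = 170694/37 - 43123 = -1424857/37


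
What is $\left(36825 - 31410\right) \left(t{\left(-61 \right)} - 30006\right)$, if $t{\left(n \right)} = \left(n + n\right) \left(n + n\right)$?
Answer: $-81885630$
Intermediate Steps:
$t{\left(n \right)} = 4 n^{2}$ ($t{\left(n \right)} = 2 n 2 n = 4 n^{2}$)
$\left(36825 - 31410\right) \left(t{\left(-61 \right)} - 30006\right) = \left(36825 - 31410\right) \left(4 \left(-61\right)^{2} - 30006\right) = 5415 \left(4 \cdot 3721 - 30006\right) = 5415 \left(14884 - 30006\right) = 5415 \left(-15122\right) = -81885630$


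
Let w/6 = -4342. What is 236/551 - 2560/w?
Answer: 1889708/3588663 ≈ 0.52658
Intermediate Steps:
w = -26052 (w = 6*(-4342) = -26052)
236/551 - 2560/w = 236/551 - 2560/(-26052) = 236*(1/551) - 2560*(-1/26052) = 236/551 + 640/6513 = 1889708/3588663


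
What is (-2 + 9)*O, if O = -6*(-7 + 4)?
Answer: 126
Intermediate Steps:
O = 18 (O = -6*(-3) = 18)
(-2 + 9)*O = (-2 + 9)*18 = 7*18 = 126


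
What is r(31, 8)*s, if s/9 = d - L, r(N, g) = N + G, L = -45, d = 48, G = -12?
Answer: 15903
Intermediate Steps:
r(N, g) = -12 + N (r(N, g) = N - 12 = -12 + N)
s = 837 (s = 9*(48 - 1*(-45)) = 9*(48 + 45) = 9*93 = 837)
r(31, 8)*s = (-12 + 31)*837 = 19*837 = 15903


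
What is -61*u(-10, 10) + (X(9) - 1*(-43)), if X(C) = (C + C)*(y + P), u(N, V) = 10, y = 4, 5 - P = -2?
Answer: -369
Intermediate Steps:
P = 7 (P = 5 - 1*(-2) = 5 + 2 = 7)
X(C) = 22*C (X(C) = (C + C)*(4 + 7) = (2*C)*11 = 22*C)
-61*u(-10, 10) + (X(9) - 1*(-43)) = -61*10 + (22*9 - 1*(-43)) = -610 + (198 + 43) = -610 + 241 = -369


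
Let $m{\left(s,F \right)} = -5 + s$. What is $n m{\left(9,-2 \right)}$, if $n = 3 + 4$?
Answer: $28$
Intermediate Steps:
$n = 7$
$n m{\left(9,-2 \right)} = 7 \left(-5 + 9\right) = 7 \cdot 4 = 28$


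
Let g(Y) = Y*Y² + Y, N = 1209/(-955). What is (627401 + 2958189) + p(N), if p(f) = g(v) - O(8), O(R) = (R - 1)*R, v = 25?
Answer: 3601184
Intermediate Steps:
N = -1209/955 (N = 1209*(-1/955) = -1209/955 ≈ -1.2660)
O(R) = R*(-1 + R) (O(R) = (-1 + R)*R = R*(-1 + R))
g(Y) = Y + Y³ (g(Y) = Y³ + Y = Y + Y³)
p(f) = 15594 (p(f) = (25 + 25³) - 8*(-1 + 8) = (25 + 15625) - 8*7 = 15650 - 1*56 = 15650 - 56 = 15594)
(627401 + 2958189) + p(N) = (627401 + 2958189) + 15594 = 3585590 + 15594 = 3601184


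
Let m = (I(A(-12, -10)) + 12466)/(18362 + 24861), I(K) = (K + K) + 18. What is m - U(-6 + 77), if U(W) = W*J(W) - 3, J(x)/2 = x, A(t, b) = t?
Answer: -435632157/43223 ≈ -10079.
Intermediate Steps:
J(x) = 2*x
I(K) = 18 + 2*K (I(K) = 2*K + 18 = 18 + 2*K)
m = 12460/43223 (m = ((18 + 2*(-12)) + 12466)/(18362 + 24861) = ((18 - 24) + 12466)/43223 = (-6 + 12466)*(1/43223) = 12460*(1/43223) = 12460/43223 ≈ 0.28827)
U(W) = -3 + 2*W² (U(W) = W*(2*W) - 3 = 2*W² - 3 = -3 + 2*W²)
m - U(-6 + 77) = 12460/43223 - (-3 + 2*(-6 + 77)²) = 12460/43223 - (-3 + 2*71²) = 12460/43223 - (-3 + 2*5041) = 12460/43223 - (-3 + 10082) = 12460/43223 - 1*10079 = 12460/43223 - 10079 = -435632157/43223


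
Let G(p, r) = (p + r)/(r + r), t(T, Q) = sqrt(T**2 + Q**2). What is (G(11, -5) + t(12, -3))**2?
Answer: 3834/25 - 18*sqrt(17)/5 ≈ 138.52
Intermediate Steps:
t(T, Q) = sqrt(Q**2 + T**2)
G(p, r) = (p + r)/(2*r) (G(p, r) = (p + r)/((2*r)) = (p + r)*(1/(2*r)) = (p + r)/(2*r))
(G(11, -5) + t(12, -3))**2 = ((1/2)*(11 - 5)/(-5) + sqrt((-3)**2 + 12**2))**2 = ((1/2)*(-1/5)*6 + sqrt(9 + 144))**2 = (-3/5 + sqrt(153))**2 = (-3/5 + 3*sqrt(17))**2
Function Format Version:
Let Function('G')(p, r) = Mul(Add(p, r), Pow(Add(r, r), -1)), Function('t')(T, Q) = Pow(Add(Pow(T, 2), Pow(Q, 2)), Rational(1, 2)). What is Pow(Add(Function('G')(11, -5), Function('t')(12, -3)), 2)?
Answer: Add(Rational(3834, 25), Mul(Rational(-18, 5), Pow(17, Rational(1, 2)))) ≈ 138.52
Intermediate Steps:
Function('t')(T, Q) = Pow(Add(Pow(Q, 2), Pow(T, 2)), Rational(1, 2))
Function('G')(p, r) = Mul(Rational(1, 2), Pow(r, -1), Add(p, r)) (Function('G')(p, r) = Mul(Add(p, r), Pow(Mul(2, r), -1)) = Mul(Add(p, r), Mul(Rational(1, 2), Pow(r, -1))) = Mul(Rational(1, 2), Pow(r, -1), Add(p, r)))
Pow(Add(Function('G')(11, -5), Function('t')(12, -3)), 2) = Pow(Add(Mul(Rational(1, 2), Pow(-5, -1), Add(11, -5)), Pow(Add(Pow(-3, 2), Pow(12, 2)), Rational(1, 2))), 2) = Pow(Add(Mul(Rational(1, 2), Rational(-1, 5), 6), Pow(Add(9, 144), Rational(1, 2))), 2) = Pow(Add(Rational(-3, 5), Pow(153, Rational(1, 2))), 2) = Pow(Add(Rational(-3, 5), Mul(3, Pow(17, Rational(1, 2)))), 2)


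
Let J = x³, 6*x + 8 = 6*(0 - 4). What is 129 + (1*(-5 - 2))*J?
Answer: 32155/27 ≈ 1190.9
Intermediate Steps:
x = -16/3 (x = -4/3 + (6*(0 - 4))/6 = -4/3 + (6*(-4))/6 = -4/3 + (⅙)*(-24) = -4/3 - 4 = -16/3 ≈ -5.3333)
J = -4096/27 (J = (-16/3)³ = -4096/27 ≈ -151.70)
129 + (1*(-5 - 2))*J = 129 + (1*(-5 - 2))*(-4096/27) = 129 + (1*(-7))*(-4096/27) = 129 - 7*(-4096/27) = 129 + 28672/27 = 32155/27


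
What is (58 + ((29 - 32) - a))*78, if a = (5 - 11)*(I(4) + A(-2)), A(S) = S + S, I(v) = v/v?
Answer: 2886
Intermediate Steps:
I(v) = 1
A(S) = 2*S
a = 18 (a = (5 - 11)*(1 + 2*(-2)) = -6*(1 - 4) = -6*(-3) = 18)
(58 + ((29 - 32) - a))*78 = (58 + ((29 - 32) - 1*18))*78 = (58 + (-3 - 18))*78 = (58 - 21)*78 = 37*78 = 2886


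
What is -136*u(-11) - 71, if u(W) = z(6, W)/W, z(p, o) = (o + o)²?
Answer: 5913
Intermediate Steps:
z(p, o) = 4*o² (z(p, o) = (2*o)² = 4*o²)
u(W) = 4*W (u(W) = (4*W²)/W = 4*W)
-136*u(-11) - 71 = -544*(-11) - 71 = -136*(-44) - 71 = 5984 - 71 = 5913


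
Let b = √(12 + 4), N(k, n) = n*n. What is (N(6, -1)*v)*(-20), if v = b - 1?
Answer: -60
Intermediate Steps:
N(k, n) = n²
b = 4 (b = √16 = 4)
v = 3 (v = 4 - 1 = 3)
(N(6, -1)*v)*(-20) = ((-1)²*3)*(-20) = (1*3)*(-20) = 3*(-20) = -60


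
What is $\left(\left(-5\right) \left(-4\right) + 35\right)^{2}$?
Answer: $3025$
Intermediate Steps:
$\left(\left(-5\right) \left(-4\right) + 35\right)^{2} = \left(20 + 35\right)^{2} = 55^{2} = 3025$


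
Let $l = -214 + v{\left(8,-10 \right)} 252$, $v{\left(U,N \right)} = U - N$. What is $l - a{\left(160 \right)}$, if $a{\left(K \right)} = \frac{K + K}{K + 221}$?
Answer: $\frac{1646362}{381} \approx 4321.2$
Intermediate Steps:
$a{\left(K \right)} = \frac{2 K}{221 + K}$
$l = 4322$ ($l = -214 + \left(8 - -10\right) 252 = -214 + \left(8 + 10\right) 252 = -214 + 18 \cdot 252 = -214 + 4536 = 4322$)
$l - a{\left(160 \right)} = 4322 - 2 \cdot 160 \frac{1}{221 + 160} = 4322 - 2 \cdot 160 \cdot \frac{1}{381} = 4322 - \frac{320}{381} = \frac{1646362}{381}$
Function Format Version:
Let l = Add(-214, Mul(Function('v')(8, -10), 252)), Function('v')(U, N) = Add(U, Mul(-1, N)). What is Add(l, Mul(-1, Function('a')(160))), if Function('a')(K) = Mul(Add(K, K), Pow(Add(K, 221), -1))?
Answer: Rational(1646362, 381) ≈ 4321.2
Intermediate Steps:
Function('a')(K) = Mul(2, K, Pow(Add(221, K), -1)) (Function('a')(K) = Mul(Mul(2, K), Pow(Add(221, K), -1)) = Mul(2, K, Pow(Add(221, K), -1)))
l = 4322 (l = Add(-214, Mul(Add(8, Mul(-1, -10)), 252)) = Add(-214, Mul(Add(8, 10), 252)) = Add(-214, Mul(18, 252)) = Add(-214, 4536) = 4322)
Add(l, Mul(-1, Function('a')(160))) = Add(4322, Mul(-1, Mul(2, 160, Pow(Add(221, 160), -1)))) = Add(4322, Mul(-1, Mul(2, 160, Pow(381, -1)))) = Add(4322, Mul(-1, Mul(2, 160, Rational(1, 381)))) = Add(4322, Mul(-1, Rational(320, 381))) = Add(4322, Rational(-320, 381)) = Rational(1646362, 381)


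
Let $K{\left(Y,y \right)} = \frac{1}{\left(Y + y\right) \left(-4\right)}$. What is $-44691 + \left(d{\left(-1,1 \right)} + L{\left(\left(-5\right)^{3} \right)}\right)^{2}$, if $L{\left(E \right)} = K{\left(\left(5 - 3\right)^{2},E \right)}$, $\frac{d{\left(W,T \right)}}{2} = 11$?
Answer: $- \frac{10355733695}{234256} \approx -44207.0$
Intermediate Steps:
$d{\left(W,T \right)} = 22$ ($d{\left(W,T \right)} = 2 \cdot 11 = 22$)
$K{\left(Y,y \right)} = \frac{1}{- 4 Y - 4 y}$
$L{\left(E \right)} = - \frac{1}{16 + 4 E}$ ($L{\left(E \right)} = - \frac{1}{4 \left(5 - 3\right)^{2} + 4 E} = - \frac{1}{4 \cdot 2^{2} + 4 E} = - \frac{1}{4 \cdot 4 + 4 E} = - \frac{1}{16 + 4 E}$)
$-44691 + \left(d{\left(-1,1 \right)} + L{\left(\left(-5\right)^{3} \right)}\right)^{2} = -44691 + \left(22 - \frac{1}{16 + 4 \left(-5\right)^{3}}\right)^{2} = -44691 + \left(22 - \frac{1}{16 + 4 \left(-125\right)}\right)^{2} = -44691 + \left(22 - \frac{1}{16 - 500}\right)^{2} = -44691 + \left(22 - \frac{1}{-484}\right)^{2} = -44691 + \left(22 - - \frac{1}{484}\right)^{2} = -44691 + \left(22 + \frac{1}{484}\right)^{2} = -44691 + \left(\frac{10649}{484}\right)^{2} = -44691 + \frac{113401201}{234256} = - \frac{10355733695}{234256}$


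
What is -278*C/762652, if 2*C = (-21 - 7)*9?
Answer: 8757/190663 ≈ 0.045929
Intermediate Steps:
C = -126 (C = ((-21 - 7)*9)/2 = (-28*9)/2 = (½)*(-252) = -126)
-278*C/762652 = -278*(-126)/762652 = 35028*(1/762652) = 8757/190663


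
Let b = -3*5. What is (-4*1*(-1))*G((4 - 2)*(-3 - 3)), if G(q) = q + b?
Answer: -108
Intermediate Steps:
b = -15 (b = -1*15 = -15)
G(q) = -15 + q (G(q) = q - 15 = -15 + q)
(-4*1*(-1))*G((4 - 2)*(-3 - 3)) = (-4*1*(-1))*(-15 + (4 - 2)*(-3 - 3)) = (-4*(-1))*(-15 + 2*(-6)) = 4*(-15 - 12) = 4*(-27) = -108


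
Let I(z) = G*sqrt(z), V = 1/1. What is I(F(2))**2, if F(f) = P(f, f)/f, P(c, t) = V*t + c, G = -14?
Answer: 392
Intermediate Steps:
V = 1
P(c, t) = c + t (P(c, t) = 1*t + c = t + c = c + t)
F(f) = 2 (F(f) = (f + f)/f = (2*f)/f = 2)
I(z) = -14*sqrt(z)
I(F(2))**2 = (-14*sqrt(2))**2 = 392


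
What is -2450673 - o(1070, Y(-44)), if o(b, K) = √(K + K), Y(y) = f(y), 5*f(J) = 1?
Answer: -2450673 - √10/5 ≈ -2.4507e+6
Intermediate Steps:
f(J) = ⅕ (f(J) = (⅕)*1 = ⅕)
Y(y) = ⅕
o(b, K) = √2*√K (o(b, K) = √(2*K) = √2*√K)
-2450673 - o(1070, Y(-44)) = -2450673 - √2*√(⅕) = -2450673 - √2*√5/5 = -2450673 - √10/5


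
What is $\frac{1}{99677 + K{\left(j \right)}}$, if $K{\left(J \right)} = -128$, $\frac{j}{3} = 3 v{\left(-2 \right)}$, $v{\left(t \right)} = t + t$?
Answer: $\frac{1}{99549} \approx 1.0045 \cdot 10^{-5}$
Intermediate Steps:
$v{\left(t \right)} = 2 t$
$j = -36$ ($j = 3 \cdot 3 \cdot 2 \left(-2\right) = 3 \cdot 3 \left(-4\right) = 3 \left(-12\right) = -36$)
$\frac{1}{99677 + K{\left(j \right)}} = \frac{1}{99677 - 128} = \frac{1}{99549}$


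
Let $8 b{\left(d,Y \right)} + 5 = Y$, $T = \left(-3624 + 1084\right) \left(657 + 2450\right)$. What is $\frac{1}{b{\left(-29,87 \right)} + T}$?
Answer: $- \frac{4}{31567079} \approx -1.2671 \cdot 10^{-7}$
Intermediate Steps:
$T = -7891780$ ($T = \left(-2540\right) 3107 = -7891780$)
$b{\left(d,Y \right)} = - \frac{5}{8} + \frac{Y}{8}$
$\frac{1}{b{\left(-29,87 \right)} + T} = \frac{1}{\left(- \frac{5}{8} + \frac{1}{8} \cdot 87\right) - 7891780} = \frac{1}{\left(- \frac{5}{8} + \frac{87}{8}\right) - 7891780} = \frac{1}{\frac{41}{4} - 7891780} = \frac{1}{- \frac{31567079}{4}} = - \frac{4}{31567079}$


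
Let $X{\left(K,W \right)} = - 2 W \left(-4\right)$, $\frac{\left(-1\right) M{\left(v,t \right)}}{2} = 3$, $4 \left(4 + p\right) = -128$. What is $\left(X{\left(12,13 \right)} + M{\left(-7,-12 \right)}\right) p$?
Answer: $-3528$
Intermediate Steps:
$p = -36$ ($p = -4 + \frac{1}{4} \left(-128\right) = -4 - 32 = -36$)
$M{\left(v,t \right)} = -6$ ($M{\left(v,t \right)} = \left(-2\right) 3 = -6$)
$X{\left(K,W \right)} = 8 W$
$\left(X{\left(12,13 \right)} + M{\left(-7,-12 \right)}\right) p = \left(8 \cdot 13 - 6\right) \left(-36\right) = \left(104 - 6\right) \left(-36\right) = 98 \left(-36\right) = -3528$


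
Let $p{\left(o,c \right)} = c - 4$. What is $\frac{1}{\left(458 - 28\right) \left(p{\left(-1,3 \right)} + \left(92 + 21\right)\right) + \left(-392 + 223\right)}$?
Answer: $\frac{1}{47991} \approx 2.0837 \cdot 10^{-5}$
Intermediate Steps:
$p{\left(o,c \right)} = -4 + c$ ($p{\left(o,c \right)} = c - 4 = -4 + c$)
$\frac{1}{\left(458 - 28\right) \left(p{\left(-1,3 \right)} + \left(92 + 21\right)\right) + \left(-392 + 223\right)} = \frac{1}{\left(458 - 28\right) \left(\left(-4 + 3\right) + \left(92 + 21\right)\right) + \left(-392 + 223\right)} = \frac{1}{430 \left(-1 + 113\right) - 169} = \frac{1}{430 \cdot 112 - 169} = \frac{1}{48160 - 169} = \frac{1}{47991}$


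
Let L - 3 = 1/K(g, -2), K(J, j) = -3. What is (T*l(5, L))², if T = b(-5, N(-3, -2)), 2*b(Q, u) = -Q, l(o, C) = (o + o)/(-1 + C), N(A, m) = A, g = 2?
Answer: 225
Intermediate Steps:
L = 8/3 (L = 3 + 1/(-3) = 3 - ⅓ = 8/3 ≈ 2.6667)
l(o, C) = 2*o/(-1 + C) (l(o, C) = (2*o)/(-1 + C) = 2*o/(-1 + C))
b(Q, u) = -Q/2 (b(Q, u) = (-Q)/2 = -Q/2)
T = 5/2 (T = -½*(-5) = 5/2 ≈ 2.5000)
(T*l(5, L))² = (5*(2*5/(-1 + 8/3))/2)² = (5*(2*5/(5/3))/2)² = (5*(2*5*(⅗))/2)² = ((5/2)*6)² = 15² = 225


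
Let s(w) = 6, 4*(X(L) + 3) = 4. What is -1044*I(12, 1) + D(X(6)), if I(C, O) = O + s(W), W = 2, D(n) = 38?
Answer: -7270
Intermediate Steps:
X(L) = -2 (X(L) = -3 + (1/4)*4 = -3 + 1 = -2)
I(C, O) = 6 + O (I(C, O) = O + 6 = 6 + O)
-1044*I(12, 1) + D(X(6)) = -1044*(6 + 1) + 38 = -1044*7 + 38 = -7308 + 38 = -7270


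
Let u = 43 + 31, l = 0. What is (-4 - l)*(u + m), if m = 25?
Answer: -396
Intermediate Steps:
u = 74
(-4 - l)*(u + m) = (-4 - 1*0)*(74 + 25) = (-4 + 0)*99 = -4*99 = -396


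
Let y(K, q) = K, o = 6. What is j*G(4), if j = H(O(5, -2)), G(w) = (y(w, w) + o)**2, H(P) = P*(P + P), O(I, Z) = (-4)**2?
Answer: 51200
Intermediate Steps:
O(I, Z) = 16
H(P) = 2*P**2 (H(P) = P*(2*P) = 2*P**2)
G(w) = (6 + w)**2 (G(w) = (w + 6)**2 = (6 + w)**2)
j = 512 (j = 2*16**2 = 2*256 = 512)
j*G(4) = 512*(6 + 4)**2 = 512*10**2 = 512*100 = 51200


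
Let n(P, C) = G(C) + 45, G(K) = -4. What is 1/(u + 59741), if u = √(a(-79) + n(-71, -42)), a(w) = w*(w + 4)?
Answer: 59741/3568981115 - √5966/3568981115 ≈ 1.6717e-5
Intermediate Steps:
n(P, C) = 41 (n(P, C) = -4 + 45 = 41)
a(w) = w*(4 + w)
u = √5966 (u = √(-79*(4 - 79) + 41) = √(-79*(-75) + 41) = √(5925 + 41) = √5966 ≈ 77.240)
1/(u + 59741) = 1/(√5966 + 59741) = 1/(59741 + √5966)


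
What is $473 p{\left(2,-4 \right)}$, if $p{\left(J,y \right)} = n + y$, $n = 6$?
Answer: $946$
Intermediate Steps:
$p{\left(J,y \right)} = 6 + y$
$473 p{\left(2,-4 \right)} = 473 \left(6 - 4\right) = 473 \cdot 2 = 946$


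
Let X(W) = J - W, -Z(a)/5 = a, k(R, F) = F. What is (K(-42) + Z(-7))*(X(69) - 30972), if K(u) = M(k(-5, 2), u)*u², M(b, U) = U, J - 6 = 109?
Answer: 2290163078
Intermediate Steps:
Z(a) = -5*a
J = 115 (J = 6 + 109 = 115)
X(W) = 115 - W
K(u) = u³ (K(u) = u*u² = u³)
(K(-42) + Z(-7))*(X(69) - 30972) = ((-42)³ - 5*(-7))*((115 - 1*69) - 30972) = (-74088 + 35)*((115 - 69) - 30972) = -74053*(46 - 30972) = -74053*(-30926) = 2290163078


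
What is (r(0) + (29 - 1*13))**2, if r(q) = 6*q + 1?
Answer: 289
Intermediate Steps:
r(q) = 1 + 6*q
(r(0) + (29 - 1*13))**2 = ((1 + 6*0) + (29 - 1*13))**2 = ((1 + 0) + (29 - 13))**2 = (1 + 16)**2 = 17**2 = 289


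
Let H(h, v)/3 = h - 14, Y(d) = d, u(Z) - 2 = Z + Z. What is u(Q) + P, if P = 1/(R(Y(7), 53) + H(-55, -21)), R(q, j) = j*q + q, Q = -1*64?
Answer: -21545/171 ≈ -125.99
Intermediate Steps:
Q = -64
u(Z) = 2 + 2*Z (u(Z) = 2 + (Z + Z) = 2 + 2*Z)
H(h, v) = -42 + 3*h (H(h, v) = 3*(h - 14) = 3*(-14 + h) = -42 + 3*h)
R(q, j) = q + j*q
P = 1/171 (P = 1/(7*(1 + 53) + (-42 + 3*(-55))) = 1/(7*54 + (-42 - 165)) = 1/(378 - 207) = 1/171 ≈ 0.0058480)
u(Q) + P = (2 + 2*(-64)) + 1/171 = (2 - 128) + 1/171 = -126 + 1/171 = -21545/171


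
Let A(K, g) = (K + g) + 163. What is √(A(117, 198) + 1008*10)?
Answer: √10558 ≈ 102.75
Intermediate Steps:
A(K, g) = 163 + K + g
√(A(117, 198) + 1008*10) = √((163 + 117 + 198) + 1008*10) = √(478 + 10080) = √10558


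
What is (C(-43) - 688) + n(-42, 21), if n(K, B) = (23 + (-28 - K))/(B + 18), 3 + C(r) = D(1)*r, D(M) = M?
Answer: -28589/39 ≈ -733.05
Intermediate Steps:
C(r) = -3 + r (C(r) = -3 + 1*r = -3 + r)
n(K, B) = (-5 - K)/(18 + B)
(C(-43) - 688) + n(-42, 21) = ((-3 - 43) - 688) + (-5 - 1*(-42))/(18 + 21) = (-46 - 688) + (-5 + 42)/39 = -734 + (1/39)*37 = -734 + 37/39 = -28589/39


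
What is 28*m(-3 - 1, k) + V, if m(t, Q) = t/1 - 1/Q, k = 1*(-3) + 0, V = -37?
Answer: -419/3 ≈ -139.67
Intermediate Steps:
k = -3 (k = -3 + 0 = -3)
m(t, Q) = t - 1/Q (m(t, Q) = t*1 - 1/Q = t - 1/Q)
28*m(-3 - 1, k) + V = 28*((-3 - 1) - 1/(-3)) - 37 = 28*(-4 - 1*(-1/3)) - 37 = 28*(-4 + 1/3) - 37 = 28*(-11/3) - 37 = -308/3 - 37 = -419/3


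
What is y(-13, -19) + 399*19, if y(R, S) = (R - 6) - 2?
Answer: 7560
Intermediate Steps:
y(R, S) = -8 + R (y(R, S) = (-6 + R) - 2 = -8 + R)
y(-13, -19) + 399*19 = (-8 - 13) + 399*19 = -21 + 7581 = 7560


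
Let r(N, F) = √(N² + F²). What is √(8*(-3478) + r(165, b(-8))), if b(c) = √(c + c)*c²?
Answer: √(-27824 + I*√38311) ≈ 0.5867 + 166.81*I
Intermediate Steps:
b(c) = √2*c^(5/2) (b(c) = √(2*c)*c² = (√2*√c)*c² = √2*c^(5/2))
r(N, F) = √(F² + N²)
√(8*(-3478) + r(165, b(-8))) = √(8*(-3478) + √((√2*(-8)^(5/2))² + 165²)) = √(-27824 + √((√2*(128*I*√2))² + 27225)) = √(-27824 + √((256*I)² + 27225)) = √(-27824 + √(-65536 + 27225)) = √(-27824 + √(-38311)) = √(-27824 + I*√38311)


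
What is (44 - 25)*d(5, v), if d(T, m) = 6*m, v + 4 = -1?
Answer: -570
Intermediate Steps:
v = -5 (v = -4 - 1 = -5)
(44 - 25)*d(5, v) = (44 - 25)*(6*(-5)) = 19*(-30) = -570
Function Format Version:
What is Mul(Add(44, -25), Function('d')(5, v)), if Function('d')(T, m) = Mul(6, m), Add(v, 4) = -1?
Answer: -570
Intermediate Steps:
v = -5 (v = Add(-4, -1) = -5)
Mul(Add(44, -25), Function('d')(5, v)) = Mul(Add(44, -25), Mul(6, -5)) = Mul(19, -30) = -570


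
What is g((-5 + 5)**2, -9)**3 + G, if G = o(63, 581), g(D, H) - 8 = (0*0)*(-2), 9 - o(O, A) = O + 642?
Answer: -184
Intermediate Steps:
o(O, A) = -633 - O (o(O, A) = 9 - (O + 642) = 9 - (642 + O) = 9 + (-642 - O) = -633 - O)
g(D, H) = 8 (g(D, H) = 8 + (0*0)*(-2) = 8 + 0*(-2) = 8 + 0 = 8)
G = -696 (G = -633 - 1*63 = -633 - 63 = -696)
g((-5 + 5)**2, -9)**3 + G = 8**3 - 696 = 512 - 696 = -184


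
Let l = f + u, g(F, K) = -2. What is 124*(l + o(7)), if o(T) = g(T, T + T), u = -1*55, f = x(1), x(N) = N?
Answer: -6944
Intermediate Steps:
f = 1
u = -55
l = -54 (l = 1 - 55 = -54)
o(T) = -2
124*(l + o(7)) = 124*(-54 - 2) = 124*(-56) = -6944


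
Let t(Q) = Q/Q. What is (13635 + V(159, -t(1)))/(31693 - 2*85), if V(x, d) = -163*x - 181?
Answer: -12463/31523 ≈ -0.39536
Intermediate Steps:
t(Q) = 1
V(x, d) = -181 - 163*x
(13635 + V(159, -t(1)))/(31693 - 2*85) = (13635 + (-181 - 163*159))/(31693 - 2*85) = (13635 + (-181 - 25917))/(31693 - 170) = (13635 - 26098)/31523 = -12463*1/31523 = -12463/31523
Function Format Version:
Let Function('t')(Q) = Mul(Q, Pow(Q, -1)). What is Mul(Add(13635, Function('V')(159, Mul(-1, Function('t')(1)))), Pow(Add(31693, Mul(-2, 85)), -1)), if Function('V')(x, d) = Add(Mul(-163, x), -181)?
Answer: Rational(-12463, 31523) ≈ -0.39536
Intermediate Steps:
Function('t')(Q) = 1
Function('V')(x, d) = Add(-181, Mul(-163, x))
Mul(Add(13635, Function('V')(159, Mul(-1, Function('t')(1)))), Pow(Add(31693, Mul(-2, 85)), -1)) = Mul(Add(13635, Add(-181, Mul(-163, 159))), Pow(Add(31693, Mul(-2, 85)), -1)) = Mul(Add(13635, Add(-181, -25917)), Pow(Add(31693, -170), -1)) = Mul(Add(13635, -26098), Pow(31523, -1)) = Mul(-12463, Rational(1, 31523)) = Rational(-12463, 31523)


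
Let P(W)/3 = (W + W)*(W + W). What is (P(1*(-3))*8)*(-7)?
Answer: -6048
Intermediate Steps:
P(W) = 12*W**2 (P(W) = 3*((W + W)*(W + W)) = 3*((2*W)*(2*W)) = 3*(4*W**2) = 12*W**2)
(P(1*(-3))*8)*(-7) = ((12*(1*(-3))**2)*8)*(-7) = ((12*(-3)**2)*8)*(-7) = ((12*9)*8)*(-7) = (108*8)*(-7) = 864*(-7) = -6048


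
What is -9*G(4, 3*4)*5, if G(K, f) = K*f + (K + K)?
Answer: -2520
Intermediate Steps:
G(K, f) = 2*K + K*f (G(K, f) = K*f + 2*K = 2*K + K*f)
-9*G(4, 3*4)*5 = -36*(2 + 3*4)*5 = -36*(2 + 12)*5 = -36*14*5 = -9*56*5 = -504*5 = -2520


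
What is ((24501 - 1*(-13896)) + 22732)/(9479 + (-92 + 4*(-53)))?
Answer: 61129/9175 ≈ 6.6626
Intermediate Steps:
((24501 - 1*(-13896)) + 22732)/(9479 + (-92 + 4*(-53))) = ((24501 + 13896) + 22732)/(9479 + (-92 - 212)) = (38397 + 22732)/(9479 - 304) = 61129/9175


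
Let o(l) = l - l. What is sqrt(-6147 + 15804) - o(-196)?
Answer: 3*sqrt(1073) ≈ 98.270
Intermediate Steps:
o(l) = 0
sqrt(-6147 + 15804) - o(-196) = sqrt(-6147 + 15804) - 1*0 = sqrt(9657) + 0 = 3*sqrt(1073) + 0 = 3*sqrt(1073)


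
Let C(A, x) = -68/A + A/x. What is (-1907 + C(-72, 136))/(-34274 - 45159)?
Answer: 583415/24306498 ≈ 0.024002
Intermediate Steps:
(-1907 + C(-72, 136))/(-34274 - 45159) = (-1907 + (-68/(-72) - 72/136))/(-34274 - 45159) = (-1907 + (-68*(-1/72) - 72*1/136))/(-79433) = (-1907 + (17/18 - 9/17))*(-1/79433) = (-1907 + 127/306)*(-1/79433) = -583415/306*(-1/79433) = 583415/24306498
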